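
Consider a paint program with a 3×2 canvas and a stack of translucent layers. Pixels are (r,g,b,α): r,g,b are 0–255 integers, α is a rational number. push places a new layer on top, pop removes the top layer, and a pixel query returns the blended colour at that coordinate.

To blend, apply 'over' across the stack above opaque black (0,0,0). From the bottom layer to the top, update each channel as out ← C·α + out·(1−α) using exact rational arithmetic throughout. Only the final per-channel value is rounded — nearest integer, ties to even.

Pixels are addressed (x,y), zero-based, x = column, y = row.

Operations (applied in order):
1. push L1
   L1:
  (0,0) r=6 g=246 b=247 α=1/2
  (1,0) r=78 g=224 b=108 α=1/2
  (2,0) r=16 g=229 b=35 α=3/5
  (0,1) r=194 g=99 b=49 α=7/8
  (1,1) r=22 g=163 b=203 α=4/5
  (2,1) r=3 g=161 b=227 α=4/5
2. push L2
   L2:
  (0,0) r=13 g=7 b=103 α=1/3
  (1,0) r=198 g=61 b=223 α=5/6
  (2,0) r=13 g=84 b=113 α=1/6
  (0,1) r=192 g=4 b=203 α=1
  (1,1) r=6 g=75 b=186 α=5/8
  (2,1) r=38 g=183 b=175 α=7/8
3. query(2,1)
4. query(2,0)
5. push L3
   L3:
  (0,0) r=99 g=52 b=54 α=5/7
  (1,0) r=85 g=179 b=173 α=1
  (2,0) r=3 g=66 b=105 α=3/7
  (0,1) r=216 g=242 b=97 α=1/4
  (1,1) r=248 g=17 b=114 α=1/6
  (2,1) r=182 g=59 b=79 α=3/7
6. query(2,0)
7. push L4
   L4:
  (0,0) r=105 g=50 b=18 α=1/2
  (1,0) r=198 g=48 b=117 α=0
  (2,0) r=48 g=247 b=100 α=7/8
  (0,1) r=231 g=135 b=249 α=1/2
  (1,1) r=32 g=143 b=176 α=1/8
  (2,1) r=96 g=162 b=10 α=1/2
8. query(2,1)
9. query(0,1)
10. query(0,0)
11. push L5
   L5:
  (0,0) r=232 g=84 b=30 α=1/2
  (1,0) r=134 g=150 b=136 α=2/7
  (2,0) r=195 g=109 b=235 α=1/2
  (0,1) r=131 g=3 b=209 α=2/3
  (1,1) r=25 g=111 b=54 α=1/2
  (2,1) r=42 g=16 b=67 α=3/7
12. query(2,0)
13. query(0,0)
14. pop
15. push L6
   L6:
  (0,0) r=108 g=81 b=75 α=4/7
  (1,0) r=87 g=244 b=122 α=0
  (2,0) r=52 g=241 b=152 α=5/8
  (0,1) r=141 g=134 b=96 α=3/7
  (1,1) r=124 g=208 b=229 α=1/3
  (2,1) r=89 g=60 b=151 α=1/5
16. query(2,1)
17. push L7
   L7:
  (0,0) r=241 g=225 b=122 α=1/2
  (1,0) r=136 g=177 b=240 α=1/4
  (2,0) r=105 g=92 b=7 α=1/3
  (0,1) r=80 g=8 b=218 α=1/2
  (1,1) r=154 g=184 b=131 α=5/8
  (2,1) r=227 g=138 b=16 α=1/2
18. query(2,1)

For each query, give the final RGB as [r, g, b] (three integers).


query (2,1) [L1,L2] — begin 0,0,0
+L1 (α=4/5) → [12/5, 644/5, 908/5]
+L2 (α=7/8) → [671/20, 7049/40, 7033/40]
rounded: [34, 176, 176]

query (2,0) [L1,L2] — begin 0,0,0
after L1 α=3/5: [48/5, 687/5, 21]
after L2 α=1/6: [61/6, 257/2, 109/3]
→ [10, 128, 36]

at x=2,y=0 over L1,L2,L3:
after L1 α=3/5: [48/5, 687/5, 21]
after L2 α=1/6: [61/6, 257/2, 109/3]
after L3 α=3/7: [149/21, 712/7, 1381/21]
rounded: [7, 102, 66]

query (2,1) [L1,L2,L3,L4] — begin 0,0,0
L1 α=4/5: [12/5, 644/5, 908/5]
L2 α=7/8: [671/20, 7049/40, 7033/40]
L3 α=3/7: [3401/35, 8819/70, 9403/70]
L4 α=1/2: [6761/70, 20159/140, 10103/140]
rounded: [97, 144, 72]

at x=0,y=1 over L1,L2,L3,L4:
after L1 α=7/8: [679/4, 693/8, 343/8]
after L2 α=1: [192, 4, 203]
after L3 α=1/4: [198, 127/2, 353/2]
after L4 α=1/2: [429/2, 397/4, 851/4]
→ [214, 99, 213]

(0,0) stack=L1,L2,L3,L4; from [0,0,0]:
+L1 (α=1/2) → [3, 123, 247/2]
+L2 (α=1/3) → [19/3, 253/3, 350/3]
+L3 (α=5/7) → [1523/21, 1286/21, 1510/21]
+L4 (α=1/2) → [1864/21, 1168/21, 944/21]
→ [89, 56, 45]

at x=2,y=0 over L1,L2,L3,L4,L5:
L1 α=3/5: [48/5, 687/5, 21]
L2 α=1/6: [61/6, 257/2, 109/3]
L3 α=3/7: [149/21, 712/7, 1381/21]
L4 α=7/8: [7205/168, 12815/56, 16081/168]
L5 α=1/2: [39965/336, 18919/112, 55561/336]
→ [119, 169, 165]

at x=0,y=0 over L1,L2,L3,L4,L5:
L1 α=1/2: [3, 123, 247/2]
L2 α=1/3: [19/3, 253/3, 350/3]
L3 α=5/7: [1523/21, 1286/21, 1510/21]
L4 α=1/2: [1864/21, 1168/21, 944/21]
L5 α=1/2: [3368/21, 1466/21, 787/21]
→ [160, 70, 37]

at x=2,y=1 over L1,L2,L3,L4,L6:
+L1 (α=4/5) → [12/5, 644/5, 908/5]
+L2 (α=7/8) → [671/20, 7049/40, 7033/40]
+L3 (α=3/7) → [3401/35, 8819/70, 9403/70]
+L4 (α=1/2) → [6761/70, 20159/140, 10103/140]
+L6 (α=1/5) → [16637/175, 22259/175, 15388/175]
rounded: [95, 127, 88]

at x=2,y=1 over L1,L2,L3,L4,L6,L7:
L1 α=4/5: [12/5, 644/5, 908/5]
L2 α=7/8: [671/20, 7049/40, 7033/40]
L3 α=3/7: [3401/35, 8819/70, 9403/70]
L4 α=1/2: [6761/70, 20159/140, 10103/140]
L6 α=1/5: [16637/175, 22259/175, 15388/175]
L7 α=1/2: [28181/175, 46409/350, 9094/175]
→ [161, 133, 52]


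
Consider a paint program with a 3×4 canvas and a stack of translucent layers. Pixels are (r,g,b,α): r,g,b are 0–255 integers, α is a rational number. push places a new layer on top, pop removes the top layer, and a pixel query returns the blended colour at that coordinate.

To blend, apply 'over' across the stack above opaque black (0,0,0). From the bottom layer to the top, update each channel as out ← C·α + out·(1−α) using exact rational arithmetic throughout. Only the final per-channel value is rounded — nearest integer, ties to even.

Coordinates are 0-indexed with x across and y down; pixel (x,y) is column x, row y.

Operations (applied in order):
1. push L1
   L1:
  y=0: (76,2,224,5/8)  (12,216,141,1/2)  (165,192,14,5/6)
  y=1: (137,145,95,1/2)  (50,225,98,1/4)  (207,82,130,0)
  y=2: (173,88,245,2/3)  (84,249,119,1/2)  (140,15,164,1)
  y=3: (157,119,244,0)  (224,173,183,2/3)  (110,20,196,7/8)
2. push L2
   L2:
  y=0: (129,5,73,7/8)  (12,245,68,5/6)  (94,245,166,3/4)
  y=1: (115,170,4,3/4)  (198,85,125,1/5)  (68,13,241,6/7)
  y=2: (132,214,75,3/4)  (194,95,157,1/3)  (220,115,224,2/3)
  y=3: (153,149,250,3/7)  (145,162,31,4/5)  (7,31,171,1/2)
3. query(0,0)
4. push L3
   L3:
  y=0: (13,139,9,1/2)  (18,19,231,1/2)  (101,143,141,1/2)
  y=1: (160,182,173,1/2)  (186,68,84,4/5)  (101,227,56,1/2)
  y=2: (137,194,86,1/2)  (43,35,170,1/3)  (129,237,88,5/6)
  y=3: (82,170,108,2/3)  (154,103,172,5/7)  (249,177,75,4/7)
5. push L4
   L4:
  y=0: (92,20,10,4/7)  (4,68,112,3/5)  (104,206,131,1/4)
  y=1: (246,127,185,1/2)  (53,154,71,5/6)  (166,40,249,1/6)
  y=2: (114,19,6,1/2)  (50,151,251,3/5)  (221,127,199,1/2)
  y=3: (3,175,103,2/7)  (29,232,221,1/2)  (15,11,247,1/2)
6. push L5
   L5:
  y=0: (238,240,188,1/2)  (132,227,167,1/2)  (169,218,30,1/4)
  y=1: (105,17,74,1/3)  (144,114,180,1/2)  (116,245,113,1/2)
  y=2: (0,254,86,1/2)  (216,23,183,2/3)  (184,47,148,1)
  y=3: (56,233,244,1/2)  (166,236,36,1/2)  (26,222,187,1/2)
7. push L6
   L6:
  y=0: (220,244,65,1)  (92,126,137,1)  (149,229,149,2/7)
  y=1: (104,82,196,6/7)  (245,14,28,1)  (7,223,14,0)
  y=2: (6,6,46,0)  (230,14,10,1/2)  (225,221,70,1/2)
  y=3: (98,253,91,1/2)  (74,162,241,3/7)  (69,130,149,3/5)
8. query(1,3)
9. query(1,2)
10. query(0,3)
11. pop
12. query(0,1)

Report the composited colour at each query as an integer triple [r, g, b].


(0,0) stack=L1,L2; from [0,0,0]:
after L1 α=5/8: [95/2, 5/4, 140]
after L2 α=7/8: [1901/16, 145/32, 651/8]
= [119, 5, 81]

at x=1,y=3 over L1,L2,L3,L4,L5,L6:
+L1 (α=2/3) → [448/3, 346/3, 122]
+L2 (α=4/5) → [2188/15, 458/3, 246/5]
+L3 (α=5/7) → [15926/105, 2461/21, 4792/35]
+L4 (α=1/2) → [18971/210, 7333/42, 12527/70]
+L5 (α=1/2) → [53831/420, 17245/84, 15047/140]
+L6 (α=3/7) → [77141/735, 27451/147, 40352/245]
= [105, 187, 165]

(1,2) stack=L1,L2,L3,L4,L5,L6; from [0,0,0]:
+L1 (α=1/2) → [42, 249/2, 119/2]
+L2 (α=1/3) → [278/3, 344/3, 92]
+L3 (α=1/3) → [685/9, 793/9, 118]
+L4 (α=3/5) → [544/9, 5663/45, 989/5]
+L5 (α=2/3) → [4432/27, 7733/135, 2819/15]
+L6 (α=1/2) → [5321/27, 9623/270, 2969/30]
→ [197, 36, 99]

at x=0,y=3 over L1,L2,L3,L4,L5,L6:
+L1 (α=0) → [0, 0, 0]
+L2 (α=3/7) → [459/7, 447/7, 750/7]
+L3 (α=2/3) → [1607/21, 2827/21, 754/7]
+L4 (α=2/7) → [8161/147, 21485/147, 5212/49]
+L5 (α=1/2) → [16393/294, 27868/147, 8584/49]
+L6 (α=1/2) → [45205/588, 65059/294, 13043/98]
→ [77, 221, 133]

at x=0,y=1 over L1,L2,L3,L4,L5:
L1 α=1/2: [137/2, 145/2, 95/2]
L2 α=3/4: [827/8, 1165/8, 119/8]
L3 α=1/2: [2107/16, 2621/16, 1503/16]
L4 α=1/2: [6043/32, 4653/32, 4463/32]
L5 α=1/3: [7723/48, 4925/48, 5647/48]
rounded: [161, 103, 118]


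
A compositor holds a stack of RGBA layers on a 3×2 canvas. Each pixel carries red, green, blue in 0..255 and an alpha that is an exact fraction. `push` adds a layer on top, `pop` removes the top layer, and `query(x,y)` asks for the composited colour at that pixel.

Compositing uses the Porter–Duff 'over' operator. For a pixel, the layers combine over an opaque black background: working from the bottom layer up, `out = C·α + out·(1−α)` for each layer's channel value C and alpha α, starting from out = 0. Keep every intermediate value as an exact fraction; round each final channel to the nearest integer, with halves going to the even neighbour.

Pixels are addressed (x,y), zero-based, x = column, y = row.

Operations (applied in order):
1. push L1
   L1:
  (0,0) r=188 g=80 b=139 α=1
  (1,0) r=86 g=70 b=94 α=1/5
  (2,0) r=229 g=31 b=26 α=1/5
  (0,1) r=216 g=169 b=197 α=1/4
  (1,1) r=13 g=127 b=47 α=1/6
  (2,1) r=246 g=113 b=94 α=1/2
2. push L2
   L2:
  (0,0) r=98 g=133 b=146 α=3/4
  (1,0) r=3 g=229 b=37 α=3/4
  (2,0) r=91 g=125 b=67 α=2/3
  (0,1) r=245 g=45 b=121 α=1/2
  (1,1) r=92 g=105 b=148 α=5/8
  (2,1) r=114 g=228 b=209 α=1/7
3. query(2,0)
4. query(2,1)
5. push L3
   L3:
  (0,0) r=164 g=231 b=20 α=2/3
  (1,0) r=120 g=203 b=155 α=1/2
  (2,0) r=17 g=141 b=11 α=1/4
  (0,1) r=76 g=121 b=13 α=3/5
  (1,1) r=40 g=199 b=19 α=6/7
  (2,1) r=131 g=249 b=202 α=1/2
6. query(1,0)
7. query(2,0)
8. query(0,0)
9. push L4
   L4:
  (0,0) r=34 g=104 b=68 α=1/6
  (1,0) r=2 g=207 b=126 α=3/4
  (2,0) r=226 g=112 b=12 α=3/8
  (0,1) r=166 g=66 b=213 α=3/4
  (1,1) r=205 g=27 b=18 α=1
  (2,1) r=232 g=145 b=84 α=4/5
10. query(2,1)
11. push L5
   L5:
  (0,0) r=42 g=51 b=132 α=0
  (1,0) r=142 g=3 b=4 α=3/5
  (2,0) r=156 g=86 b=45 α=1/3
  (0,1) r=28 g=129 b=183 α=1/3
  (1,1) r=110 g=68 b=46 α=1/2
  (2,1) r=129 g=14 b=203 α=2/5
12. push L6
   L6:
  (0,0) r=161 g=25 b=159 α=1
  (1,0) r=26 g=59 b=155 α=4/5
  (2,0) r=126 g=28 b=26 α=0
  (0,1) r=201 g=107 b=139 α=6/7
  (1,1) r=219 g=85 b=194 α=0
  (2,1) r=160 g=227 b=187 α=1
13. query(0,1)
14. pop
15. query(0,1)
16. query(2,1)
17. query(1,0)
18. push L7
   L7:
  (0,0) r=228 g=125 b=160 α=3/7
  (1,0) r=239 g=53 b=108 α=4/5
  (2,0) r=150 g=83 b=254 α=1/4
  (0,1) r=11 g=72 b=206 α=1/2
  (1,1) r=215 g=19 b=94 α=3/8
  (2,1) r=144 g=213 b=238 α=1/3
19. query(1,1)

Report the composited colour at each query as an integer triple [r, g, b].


query (2,0) [L1,L2] — begin 0,0,0
L1 α=1/5: [229/5, 31/5, 26/5]
L2 α=2/3: [1139/15, 427/5, 232/5]
= [76, 85, 46]

at x=2,y=1 over L1,L2:
+L1 (α=1/2) → [123, 113/2, 47]
+L2 (α=1/7) → [852/7, 81, 491/7]
→ [122, 81, 70]

at x=1,y=0 over L1,L2,L3:
L1 α=1/5: [86/5, 14, 94/5]
L2 α=3/4: [131/20, 701/4, 649/20]
L3 α=1/2: [2531/40, 1513/8, 3749/40]
rounded: [63, 189, 94]

query (2,0) [L1,L2,L3] — begin 0,0,0
L1 α=1/5: [229/5, 31/5, 26/5]
L2 α=2/3: [1139/15, 427/5, 232/5]
L3 α=1/4: [306/5, 993/10, 751/20]
= [61, 99, 38]

at x=0,y=0 over L1,L2,L3:
L1 α=1: [188, 80, 139]
L2 α=3/4: [241/2, 479/4, 577/4]
L3 α=2/3: [299/2, 2327/12, 737/12]
→ [150, 194, 61]

query (2,1) [L1,L2,L3,L4] — begin 0,0,0
L1 α=1/2: [123, 113/2, 47]
L2 α=1/7: [852/7, 81, 491/7]
L3 α=1/2: [1769/14, 165, 1905/14]
L4 α=4/5: [14761/70, 149, 6609/70]
rounded: [211, 149, 94]

(0,1) stack=L1,L2,L3,L4,L5,L6; from [0,0,0]:
+L1 (α=1/4) → [54, 169/4, 197/4]
+L2 (α=1/2) → [299/2, 349/8, 681/8]
+L3 (α=3/5) → [527/5, 1801/20, 837/20]
+L4 (α=3/4) → [3017/20, 5761/80, 13617/80]
+L5 (α=1/3) → [1099/10, 10921/120, 6979/40]
+L6 (α=6/7) → [13159/70, 87961/840, 40339/280]
rounded: [188, 105, 144]

query (0,1) [L1,L2,L3,L4,L5] — begin 0,0,0
+L1 (α=1/4) → [54, 169/4, 197/4]
+L2 (α=1/2) → [299/2, 349/8, 681/8]
+L3 (α=3/5) → [527/5, 1801/20, 837/20]
+L4 (α=3/4) → [3017/20, 5761/80, 13617/80]
+L5 (α=1/3) → [1099/10, 10921/120, 6979/40]
rounded: [110, 91, 174]

query (2,1) [L1,L2,L3,L4,L5] — begin 0,0,0
after L1 α=1/2: [123, 113/2, 47]
after L2 α=1/7: [852/7, 81, 491/7]
after L3 α=1/2: [1769/14, 165, 1905/14]
after L4 α=4/5: [14761/70, 149, 6609/70]
after L5 α=2/5: [62343/350, 95, 48247/350]
rounded: [178, 95, 138]

(1,0) stack=L1,L2,L3,L4,L5; from [0,0,0]:
after L1 α=1/5: [86/5, 14, 94/5]
after L2 α=3/4: [131/20, 701/4, 649/20]
after L3 α=1/2: [2531/40, 1513/8, 3749/40]
after L4 α=3/4: [2771/160, 6481/32, 18869/160]
after L5 α=3/5: [36851/400, 1325/16, 19829/400]
→ [92, 83, 50]

(1,1) stack=L1,L2,L3,L4,L5,L7; from [0,0,0]:
+L1 (α=1/6) → [13/6, 127/6, 47/6]
+L2 (α=5/8) → [933/16, 1177/16, 1527/16]
+L3 (α=6/7) → [4773/112, 20281/112, 3351/112]
+L4 (α=1) → [205, 27, 18]
+L5 (α=1/2) → [315/2, 95/2, 32]
+L7 (α=3/8) → [2865/16, 589/16, 221/4]
= [179, 37, 55]


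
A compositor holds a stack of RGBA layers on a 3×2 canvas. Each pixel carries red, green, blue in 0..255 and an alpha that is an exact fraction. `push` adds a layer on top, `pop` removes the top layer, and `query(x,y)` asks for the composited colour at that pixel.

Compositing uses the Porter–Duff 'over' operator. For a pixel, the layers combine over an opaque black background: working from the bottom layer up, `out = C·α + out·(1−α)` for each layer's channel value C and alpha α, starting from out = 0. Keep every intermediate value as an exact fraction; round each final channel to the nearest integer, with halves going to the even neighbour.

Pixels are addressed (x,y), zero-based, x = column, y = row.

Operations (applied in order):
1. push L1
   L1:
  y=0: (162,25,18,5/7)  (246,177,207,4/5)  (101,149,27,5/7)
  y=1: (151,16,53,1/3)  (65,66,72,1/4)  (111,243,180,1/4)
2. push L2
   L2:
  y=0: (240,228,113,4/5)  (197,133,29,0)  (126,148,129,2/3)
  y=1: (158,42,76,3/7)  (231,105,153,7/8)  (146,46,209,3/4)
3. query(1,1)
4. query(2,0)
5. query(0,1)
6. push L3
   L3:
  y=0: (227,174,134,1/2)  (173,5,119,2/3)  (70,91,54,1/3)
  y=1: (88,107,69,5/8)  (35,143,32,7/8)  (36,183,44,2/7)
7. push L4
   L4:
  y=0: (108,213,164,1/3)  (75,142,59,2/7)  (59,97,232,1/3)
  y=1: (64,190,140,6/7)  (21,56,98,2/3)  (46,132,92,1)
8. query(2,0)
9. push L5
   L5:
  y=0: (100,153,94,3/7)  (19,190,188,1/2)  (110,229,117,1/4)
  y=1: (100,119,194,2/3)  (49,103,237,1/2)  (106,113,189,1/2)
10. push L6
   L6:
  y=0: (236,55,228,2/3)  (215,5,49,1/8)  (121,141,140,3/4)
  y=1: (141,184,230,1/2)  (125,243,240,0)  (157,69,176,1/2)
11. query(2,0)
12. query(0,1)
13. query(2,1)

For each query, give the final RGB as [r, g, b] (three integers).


query (1,1) [L1,L2] — begin 0,0,0
+L1 (α=1/4) → [65/4, 33/2, 18]
+L2 (α=7/8) → [6533/32, 1503/16, 1089/8]
rounded: [204, 94, 136]

query (2,0) [L1,L2] — begin 0,0,0
L1 α=5/7: [505/7, 745/7, 135/7]
L2 α=2/3: [2269/21, 939/7, 647/7]
→ [108, 134, 92]

query (0,1) [L1,L2] — begin 0,0,0
L1 α=1/3: [151/3, 16/3, 53/3]
L2 α=3/7: [2026/21, 442/21, 128/3]
= [96, 21, 43]

(2,0) stack=L1,L2,L3,L4; from [0,0,0]:
after L1 α=5/7: [505/7, 745/7, 135/7]
after L2 α=2/3: [2269/21, 939/7, 647/7]
after L3 α=1/3: [6008/63, 2515/21, 1672/21]
after L4 α=1/3: [15733/189, 7067/63, 8216/63]
= [83, 112, 130]

query (2,0) [L1,L2,L3,L4,L5,L6] — begin 0,0,0
L1 α=5/7: [505/7, 745/7, 135/7]
L2 α=2/3: [2269/21, 939/7, 647/7]
L3 α=1/3: [6008/63, 2515/21, 1672/21]
L4 α=1/3: [15733/189, 7067/63, 8216/63]
L5 α=1/4: [22663/252, 2969/21, 10673/84]
L6 α=3/4: [114139/1008, 2963/21, 45953/336]
= [113, 141, 137]

query (0,1) [L1,L2,L3,L4,L5,L6] — begin 0,0,0
L1 α=1/3: [151/3, 16/3, 53/3]
L2 α=3/7: [2026/21, 442/21, 128/3]
L3 α=5/8: [2553/28, 4187/56, 473/8]
L4 α=6/7: [13305/196, 68027/392, 7193/56]
L5 α=2/3: [52505/588, 161323/1176, 28921/168]
L6 α=1/2: [135413/1176, 377707/2352, 67561/336]
= [115, 161, 201]

at x=2,y=1 over L1,L2,L3,L4,L5,L6:
L1 α=1/4: [111/4, 243/4, 45]
L2 α=3/4: [1863/16, 795/16, 168]
L3 α=2/7: [10467/112, 9831/112, 928/7]
L4 α=1: [46, 132, 92]
L5 α=1/2: [76, 245/2, 281/2]
L6 α=1/2: [233/2, 383/4, 633/4]
→ [116, 96, 158]


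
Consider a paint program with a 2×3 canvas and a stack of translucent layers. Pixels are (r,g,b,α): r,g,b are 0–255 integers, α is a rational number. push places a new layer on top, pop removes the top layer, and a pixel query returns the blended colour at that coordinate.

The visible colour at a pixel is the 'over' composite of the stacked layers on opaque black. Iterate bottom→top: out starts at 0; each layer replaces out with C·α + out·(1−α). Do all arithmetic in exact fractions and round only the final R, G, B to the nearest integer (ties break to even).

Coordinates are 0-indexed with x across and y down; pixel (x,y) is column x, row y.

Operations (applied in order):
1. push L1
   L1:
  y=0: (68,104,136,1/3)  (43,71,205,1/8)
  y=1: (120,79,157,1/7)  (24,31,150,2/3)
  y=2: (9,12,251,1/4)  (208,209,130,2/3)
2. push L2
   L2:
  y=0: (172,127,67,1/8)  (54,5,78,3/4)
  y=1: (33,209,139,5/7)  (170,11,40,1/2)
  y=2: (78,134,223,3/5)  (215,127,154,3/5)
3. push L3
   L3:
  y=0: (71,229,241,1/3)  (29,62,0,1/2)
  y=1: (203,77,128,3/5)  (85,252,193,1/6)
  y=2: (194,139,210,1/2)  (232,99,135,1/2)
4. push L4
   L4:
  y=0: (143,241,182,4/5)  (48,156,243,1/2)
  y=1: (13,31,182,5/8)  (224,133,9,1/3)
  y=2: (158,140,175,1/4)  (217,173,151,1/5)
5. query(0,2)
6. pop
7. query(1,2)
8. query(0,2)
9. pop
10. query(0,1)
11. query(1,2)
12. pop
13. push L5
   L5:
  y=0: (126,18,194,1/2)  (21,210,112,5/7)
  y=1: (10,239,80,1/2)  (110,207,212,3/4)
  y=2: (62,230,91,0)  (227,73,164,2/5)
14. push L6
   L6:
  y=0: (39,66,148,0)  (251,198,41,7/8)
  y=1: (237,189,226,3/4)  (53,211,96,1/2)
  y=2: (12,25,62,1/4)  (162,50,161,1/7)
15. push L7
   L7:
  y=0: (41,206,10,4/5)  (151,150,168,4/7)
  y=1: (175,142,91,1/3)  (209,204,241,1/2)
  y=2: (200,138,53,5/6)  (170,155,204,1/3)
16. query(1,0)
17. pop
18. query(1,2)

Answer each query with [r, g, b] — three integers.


query (0,2) [L1,L2,L3,L4] — begin 0,0,0
+L1 (α=1/4) → [9/4, 3, 251/4]
+L2 (α=3/5) → [477/10, 408/5, 1589/10]
+L3 (α=1/2) → [2417/20, 1103/10, 3689/20]
+L4 (α=1/4) → [10411/80, 4709/40, 14567/80]
= [130, 118, 182]

at x=1,y=2 over L1,L2,L3:
L1 α=2/3: [416/3, 418/3, 260/3]
L2 α=3/5: [2767/15, 1979/15, 1906/15]
L3 α=1/2: [6247/30, 1732/15, 3931/30]
→ [208, 115, 131]

(0,2) stack=L1,L2,L3; from [0,0,0]:
L1 α=1/4: [9/4, 3, 251/4]
L2 α=3/5: [477/10, 408/5, 1589/10]
L3 α=1/2: [2417/20, 1103/10, 3689/20]
→ [121, 110, 184]

(0,1) stack=L1,L2; from [0,0,0]:
L1 α=1/7: [120/7, 79/7, 157/7]
L2 α=5/7: [1395/49, 7473/49, 5179/49]
= [28, 153, 106]

(1,2) stack=L1,L2; from [0,0,0]:
after L1 α=2/3: [416/3, 418/3, 260/3]
after L2 α=3/5: [2767/15, 1979/15, 1906/15]
→ [184, 132, 127]

query (1,0) [L1,L5,L6,L7] — begin 0,0,0
+L1 (α=1/8) → [43/8, 71/8, 205/8]
+L5 (α=5/7) → [463/28, 4271/28, 2445/28]
+L6 (α=7/8) → [49659/224, 43079/224, 10481/224]
+L7 (α=4/7) → [284273/1568, 263637/1568, 181971/1568]
→ [181, 168, 116]

(1,2) stack=L1,L5,L6; from [0,0,0]:
L1 α=2/3: [416/3, 418/3, 260/3]
L5 α=2/5: [174, 564/5, 588/5]
L6 α=1/7: [1206/7, 3634/35, 619/5]
rounded: [172, 104, 124]


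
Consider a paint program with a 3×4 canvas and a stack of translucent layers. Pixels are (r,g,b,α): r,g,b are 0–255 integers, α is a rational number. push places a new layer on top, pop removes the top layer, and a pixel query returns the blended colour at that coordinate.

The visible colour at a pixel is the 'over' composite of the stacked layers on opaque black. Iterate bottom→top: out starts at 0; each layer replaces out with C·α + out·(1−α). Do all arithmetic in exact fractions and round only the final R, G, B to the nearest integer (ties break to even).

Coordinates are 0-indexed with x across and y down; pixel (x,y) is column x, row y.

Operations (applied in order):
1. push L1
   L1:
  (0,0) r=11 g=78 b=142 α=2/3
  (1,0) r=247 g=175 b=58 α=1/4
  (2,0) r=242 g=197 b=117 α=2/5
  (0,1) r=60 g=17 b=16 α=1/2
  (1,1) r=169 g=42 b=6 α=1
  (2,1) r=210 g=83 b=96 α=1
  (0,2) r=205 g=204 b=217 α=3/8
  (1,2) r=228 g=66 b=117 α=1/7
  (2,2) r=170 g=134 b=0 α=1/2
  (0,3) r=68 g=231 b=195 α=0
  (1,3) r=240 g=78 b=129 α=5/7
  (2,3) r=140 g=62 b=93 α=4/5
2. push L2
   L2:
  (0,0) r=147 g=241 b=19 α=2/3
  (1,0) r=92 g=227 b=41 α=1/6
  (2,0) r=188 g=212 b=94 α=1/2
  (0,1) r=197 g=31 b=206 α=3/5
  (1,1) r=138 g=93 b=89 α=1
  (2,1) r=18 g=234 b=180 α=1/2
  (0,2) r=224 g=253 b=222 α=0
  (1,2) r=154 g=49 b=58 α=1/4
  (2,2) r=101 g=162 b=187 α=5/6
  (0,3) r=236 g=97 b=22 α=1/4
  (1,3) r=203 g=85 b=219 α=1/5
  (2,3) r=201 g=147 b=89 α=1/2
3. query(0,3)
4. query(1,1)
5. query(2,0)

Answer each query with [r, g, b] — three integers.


query (0,3) [L1,L2] — begin 0,0,0
L1 α=0: [0, 0, 0]
L2 α=1/4: [59, 97/4, 11/2]
= [59, 24, 6]

query (1,1) [L1,L2] — begin 0,0,0
+L1 (α=1) → [169, 42, 6]
+L2 (α=1) → [138, 93, 89]
= [138, 93, 89]

query (2,0) [L1,L2] — begin 0,0,0
L1 α=2/5: [484/5, 394/5, 234/5]
L2 α=1/2: [712/5, 727/5, 352/5]
rounded: [142, 145, 70]


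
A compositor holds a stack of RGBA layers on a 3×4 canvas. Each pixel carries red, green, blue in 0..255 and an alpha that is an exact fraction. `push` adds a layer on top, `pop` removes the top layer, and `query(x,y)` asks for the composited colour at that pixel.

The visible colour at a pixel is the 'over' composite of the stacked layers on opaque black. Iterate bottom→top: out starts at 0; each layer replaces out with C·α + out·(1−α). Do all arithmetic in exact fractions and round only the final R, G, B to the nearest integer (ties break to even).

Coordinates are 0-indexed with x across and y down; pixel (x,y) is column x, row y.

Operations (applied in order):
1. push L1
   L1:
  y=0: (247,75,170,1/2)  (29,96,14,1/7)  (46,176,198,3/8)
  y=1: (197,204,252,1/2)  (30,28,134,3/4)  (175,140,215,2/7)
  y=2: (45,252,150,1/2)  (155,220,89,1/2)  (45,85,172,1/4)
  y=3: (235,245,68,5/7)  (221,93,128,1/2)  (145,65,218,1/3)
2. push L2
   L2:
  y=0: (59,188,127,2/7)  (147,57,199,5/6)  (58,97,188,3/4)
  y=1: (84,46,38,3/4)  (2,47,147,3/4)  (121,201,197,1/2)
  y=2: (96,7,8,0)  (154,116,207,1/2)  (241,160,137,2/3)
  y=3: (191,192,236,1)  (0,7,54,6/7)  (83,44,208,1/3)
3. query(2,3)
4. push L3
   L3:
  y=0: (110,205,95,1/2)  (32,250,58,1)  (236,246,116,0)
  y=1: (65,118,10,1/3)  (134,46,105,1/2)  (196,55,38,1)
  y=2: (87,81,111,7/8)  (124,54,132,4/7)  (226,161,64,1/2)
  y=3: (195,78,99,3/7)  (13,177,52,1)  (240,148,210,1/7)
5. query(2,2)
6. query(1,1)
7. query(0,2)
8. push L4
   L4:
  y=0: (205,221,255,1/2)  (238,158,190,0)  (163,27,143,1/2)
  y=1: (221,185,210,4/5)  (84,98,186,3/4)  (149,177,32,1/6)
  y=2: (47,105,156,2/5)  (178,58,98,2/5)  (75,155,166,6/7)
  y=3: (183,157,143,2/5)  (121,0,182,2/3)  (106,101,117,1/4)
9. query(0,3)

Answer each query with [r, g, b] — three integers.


at x=2,y=3 over L1,L2:
L1 α=1/3: [145/3, 65/3, 218/3]
L2 α=1/3: [539/9, 262/9, 1060/9]
→ [60, 29, 118]

at x=2,y=2 over L1,L2,L3:
+L1 (α=1/4) → [45/4, 85/4, 43]
+L2 (α=2/3) → [1973/12, 455/4, 317/3]
+L3 (α=1/2) → [4685/24, 1099/8, 509/6]
rounded: [195, 137, 85]

(1,1) stack=L1,L2,L3; from [0,0,0]:
L1 α=3/4: [45/2, 21, 201/2]
L2 α=3/4: [57/8, 81/2, 1083/8]
L3 α=1/2: [1129/16, 173/4, 1923/16]
= [71, 43, 120]

at x=0,y=2 over L1,L2,L3:
after L1 α=1/2: [45/2, 126, 75]
after L2 α=0: [45/2, 126, 75]
after L3 α=7/8: [1263/16, 693/8, 213/2]
= [79, 87, 106]

query (0,3) [L1,L2,L3,L4] — begin 0,0,0
after L1 α=5/7: [1175/7, 175, 340/7]
after L2 α=1: [191, 192, 236]
after L3 α=3/7: [1349/7, 1002/7, 1241/7]
after L4 α=2/5: [6609/35, 5204/35, 1145/7]
= [189, 149, 164]


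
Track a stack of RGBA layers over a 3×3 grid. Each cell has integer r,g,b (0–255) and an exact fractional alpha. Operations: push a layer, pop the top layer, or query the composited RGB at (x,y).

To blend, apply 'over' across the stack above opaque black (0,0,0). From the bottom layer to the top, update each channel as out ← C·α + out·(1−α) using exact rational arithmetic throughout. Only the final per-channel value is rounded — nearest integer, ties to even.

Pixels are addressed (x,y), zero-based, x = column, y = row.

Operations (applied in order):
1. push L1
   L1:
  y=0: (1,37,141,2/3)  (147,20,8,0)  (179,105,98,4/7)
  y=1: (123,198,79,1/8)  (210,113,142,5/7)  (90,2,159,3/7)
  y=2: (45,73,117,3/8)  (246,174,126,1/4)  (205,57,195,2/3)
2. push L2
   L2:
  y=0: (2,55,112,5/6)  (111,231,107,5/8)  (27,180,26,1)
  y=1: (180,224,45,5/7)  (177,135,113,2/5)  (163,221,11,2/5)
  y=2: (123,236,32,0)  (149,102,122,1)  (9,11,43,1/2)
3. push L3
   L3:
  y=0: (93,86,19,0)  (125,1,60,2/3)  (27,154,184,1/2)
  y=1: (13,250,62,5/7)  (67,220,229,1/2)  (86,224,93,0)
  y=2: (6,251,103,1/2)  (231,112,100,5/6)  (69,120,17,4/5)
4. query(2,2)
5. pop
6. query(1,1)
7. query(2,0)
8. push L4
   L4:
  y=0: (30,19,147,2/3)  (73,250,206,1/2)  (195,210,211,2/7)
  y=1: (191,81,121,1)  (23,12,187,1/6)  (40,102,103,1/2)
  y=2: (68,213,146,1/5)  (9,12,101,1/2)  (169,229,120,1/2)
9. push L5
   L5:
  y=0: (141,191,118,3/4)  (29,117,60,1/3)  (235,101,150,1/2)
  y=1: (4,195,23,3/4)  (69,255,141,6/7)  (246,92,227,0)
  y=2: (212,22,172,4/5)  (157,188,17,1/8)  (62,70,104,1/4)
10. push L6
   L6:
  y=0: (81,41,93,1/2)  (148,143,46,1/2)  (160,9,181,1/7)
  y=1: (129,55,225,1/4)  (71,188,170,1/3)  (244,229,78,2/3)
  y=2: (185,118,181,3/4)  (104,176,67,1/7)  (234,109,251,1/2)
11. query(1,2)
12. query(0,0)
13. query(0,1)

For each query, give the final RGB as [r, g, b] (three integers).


query (2,2) [L1,L2,L3] — begin 0,0,0
L1 α=2/3: [410/3, 38, 130]
L2 α=1/2: [437/6, 49/2, 173/2]
L3 α=4/5: [2093/30, 1009/10, 309/10]
rounded: [70, 101, 31]

(1,1) stack=L1,L2; from [0,0,0]:
+L1 (α=5/7) → [150, 565/7, 710/7]
+L2 (α=2/5) → [804/5, 717/7, 3712/35]
→ [161, 102, 106]

at x=2,y=0 over L1,L2:
after L1 α=4/7: [716/7, 60, 56]
after L2 α=1: [27, 180, 26]
→ [27, 180, 26]

(1,2) stack=L1,L2,L4,L5,L6; from [0,0,0]:
L1 α=1/4: [123/2, 87/2, 63/2]
L2 α=1: [149, 102, 122]
L4 α=1/2: [79, 57, 223/2]
L5 α=1/8: [355/4, 587/8, 1595/16]
L6 α=1/7: [1273/14, 2465/28, 5321/56]
= [91, 88, 95]

query (0,0) [L1,L2,L4,L5,L6] — begin 0,0,0
after L1 α=2/3: [2/3, 74/3, 94]
after L2 α=5/6: [16/9, 899/18, 109]
after L4 α=2/3: [556/27, 1583/54, 403/3]
after L5 α=3/4: [11977/108, 32525/216, 1465/12]
after L6 α=1/2: [20725/216, 41381/432, 2581/24]
= [96, 96, 108]

(0,1) stack=L1,L2,L4,L5,L6; from [0,0,0]:
L1 α=1/8: [123/8, 99/4, 79/8]
L2 α=5/7: [3723/28, 2339/14, 979/28]
L4 α=1: [191, 81, 121]
L5 α=3/4: [203/4, 333/2, 95/2]
L6 α=1/4: [1125/16, 1109/8, 735/8]
rounded: [70, 139, 92]


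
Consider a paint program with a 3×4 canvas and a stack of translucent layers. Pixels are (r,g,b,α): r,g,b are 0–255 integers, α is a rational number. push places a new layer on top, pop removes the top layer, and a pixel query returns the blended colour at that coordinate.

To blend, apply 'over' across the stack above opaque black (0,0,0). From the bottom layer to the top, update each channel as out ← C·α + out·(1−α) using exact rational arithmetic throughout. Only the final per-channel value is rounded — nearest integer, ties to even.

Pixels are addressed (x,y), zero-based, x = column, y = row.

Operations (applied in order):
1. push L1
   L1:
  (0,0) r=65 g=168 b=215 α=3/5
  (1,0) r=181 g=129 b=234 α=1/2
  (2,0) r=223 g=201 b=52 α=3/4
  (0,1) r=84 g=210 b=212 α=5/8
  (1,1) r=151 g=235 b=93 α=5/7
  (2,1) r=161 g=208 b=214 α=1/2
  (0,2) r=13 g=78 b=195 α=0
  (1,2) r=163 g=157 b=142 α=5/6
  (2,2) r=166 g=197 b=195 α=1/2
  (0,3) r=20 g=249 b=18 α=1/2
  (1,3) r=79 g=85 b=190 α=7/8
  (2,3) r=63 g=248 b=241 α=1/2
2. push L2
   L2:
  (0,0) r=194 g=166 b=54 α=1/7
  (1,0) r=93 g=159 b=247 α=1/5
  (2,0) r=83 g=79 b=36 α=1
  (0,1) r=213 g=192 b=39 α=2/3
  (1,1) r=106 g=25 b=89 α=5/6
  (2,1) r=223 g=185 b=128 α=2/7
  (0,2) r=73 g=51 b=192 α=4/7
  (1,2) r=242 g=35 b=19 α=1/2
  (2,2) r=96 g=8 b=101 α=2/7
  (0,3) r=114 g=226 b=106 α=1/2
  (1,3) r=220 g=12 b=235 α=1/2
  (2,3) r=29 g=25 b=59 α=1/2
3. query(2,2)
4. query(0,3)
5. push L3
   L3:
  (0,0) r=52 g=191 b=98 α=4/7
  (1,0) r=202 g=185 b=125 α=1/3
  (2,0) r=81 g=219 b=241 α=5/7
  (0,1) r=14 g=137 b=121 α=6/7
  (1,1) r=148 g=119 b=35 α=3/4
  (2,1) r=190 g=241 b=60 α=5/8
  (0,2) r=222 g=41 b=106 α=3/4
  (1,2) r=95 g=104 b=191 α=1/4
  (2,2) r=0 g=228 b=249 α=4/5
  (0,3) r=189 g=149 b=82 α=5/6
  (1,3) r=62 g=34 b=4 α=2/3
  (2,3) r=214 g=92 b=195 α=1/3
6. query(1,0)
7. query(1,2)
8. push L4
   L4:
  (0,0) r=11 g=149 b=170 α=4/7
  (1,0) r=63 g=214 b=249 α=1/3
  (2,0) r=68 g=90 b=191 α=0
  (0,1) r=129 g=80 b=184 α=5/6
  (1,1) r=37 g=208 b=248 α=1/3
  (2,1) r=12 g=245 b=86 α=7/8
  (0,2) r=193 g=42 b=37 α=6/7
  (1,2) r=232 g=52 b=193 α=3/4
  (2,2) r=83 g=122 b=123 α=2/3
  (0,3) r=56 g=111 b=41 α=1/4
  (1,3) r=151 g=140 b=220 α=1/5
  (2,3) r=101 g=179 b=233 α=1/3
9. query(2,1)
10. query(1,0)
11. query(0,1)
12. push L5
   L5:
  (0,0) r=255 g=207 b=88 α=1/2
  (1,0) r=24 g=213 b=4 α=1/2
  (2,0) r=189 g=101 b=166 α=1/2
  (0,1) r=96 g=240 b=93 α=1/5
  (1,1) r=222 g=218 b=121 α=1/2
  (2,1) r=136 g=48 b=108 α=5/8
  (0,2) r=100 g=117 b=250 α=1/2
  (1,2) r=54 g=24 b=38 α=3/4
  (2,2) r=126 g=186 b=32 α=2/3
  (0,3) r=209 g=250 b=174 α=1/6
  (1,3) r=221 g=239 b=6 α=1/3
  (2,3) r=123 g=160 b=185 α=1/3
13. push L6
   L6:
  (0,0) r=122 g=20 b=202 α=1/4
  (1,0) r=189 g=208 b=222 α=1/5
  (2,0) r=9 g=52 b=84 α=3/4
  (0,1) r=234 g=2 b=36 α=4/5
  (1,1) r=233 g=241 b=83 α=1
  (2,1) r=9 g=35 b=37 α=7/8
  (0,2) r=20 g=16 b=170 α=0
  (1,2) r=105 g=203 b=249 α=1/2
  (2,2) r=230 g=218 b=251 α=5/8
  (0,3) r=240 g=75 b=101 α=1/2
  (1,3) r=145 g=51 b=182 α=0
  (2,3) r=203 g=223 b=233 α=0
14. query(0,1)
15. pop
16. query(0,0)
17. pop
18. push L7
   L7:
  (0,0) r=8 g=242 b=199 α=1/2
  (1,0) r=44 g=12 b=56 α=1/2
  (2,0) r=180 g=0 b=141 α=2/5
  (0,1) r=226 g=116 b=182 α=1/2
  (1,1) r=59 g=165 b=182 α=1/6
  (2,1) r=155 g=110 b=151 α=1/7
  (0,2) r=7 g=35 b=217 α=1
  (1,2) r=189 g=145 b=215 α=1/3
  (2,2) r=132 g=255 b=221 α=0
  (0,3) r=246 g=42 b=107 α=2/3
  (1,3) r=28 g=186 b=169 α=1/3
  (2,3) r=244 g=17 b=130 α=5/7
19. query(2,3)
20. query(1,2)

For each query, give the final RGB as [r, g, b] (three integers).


query (2,2) [L1,L2] — begin 0,0,0
L1 α=1/2: [83, 197/2, 195/2]
L2 α=2/7: [607/7, 1017/14, 197/2]
rounded: [87, 73, 98]

query (0,3) [L1,L2] — begin 0,0,0
after L1 α=1/2: [10, 249/2, 9]
after L2 α=1/2: [62, 701/4, 115/2]
= [62, 175, 58]

(1,0) stack=L1,L2,L3; from [0,0,0]:
+L1 (α=1/2) → [181/2, 129/2, 117]
+L2 (α=1/5) → [91, 417/5, 143]
+L3 (α=1/3) → [128, 1759/15, 137]
→ [128, 117, 137]

query (1,2) [L1,L2,L3] — begin 0,0,0
after L1 α=5/6: [815/6, 785/6, 355/3]
after L2 α=1/2: [2267/12, 995/12, 206/3]
after L3 α=1/4: [2647/16, 1411/16, 397/4]
rounded: [165, 88, 99]

at x=2,y=1 over L1,L2,L3,L4:
+L1 (α=1/2) → [161/2, 104, 107]
+L2 (α=2/7) → [1697/14, 890/7, 113]
+L3 (α=5/8) → [18391/112, 11105/56, 639/8]
+L4 (α=7/8) → [27799/896, 107145/448, 5455/64]
rounded: [31, 239, 85]

at x=1,y=0 over L1,L2,L3,L4:
L1 α=1/2: [181/2, 129/2, 117]
L2 α=1/5: [91, 417/5, 143]
L3 α=1/3: [128, 1759/15, 137]
L4 α=1/3: [319/3, 6728/45, 523/3]
rounded: [106, 150, 174]

at x=0,y=1 over L1,L2,L3,L4:
L1 α=5/8: [105/2, 525/4, 265/2]
L2 α=2/3: [319/2, 687/4, 421/6]
L3 α=6/7: [487/14, 3975/28, 4777/42]
L4 α=5/6: [9517/84, 15175/168, 43417/252]
rounded: [113, 90, 172]

(0,1) stack=L1,L2,L3,L4,L5,L6; from [0,0,0]:
+L1 (α=5/8) → [105/2, 525/4, 265/2]
+L2 (α=2/3) → [319/2, 687/4, 421/6]
+L3 (α=6/7) → [487/14, 3975/28, 4777/42]
+L4 (α=5/6) → [9517/84, 15175/168, 43417/252]
+L5 (α=1/5) → [11533/105, 5051/42, 49276/315]
+L6 (α=4/5) → [109813/525, 5387/210, 94636/1575]
rounded: [209, 26, 60]

query (0,0) [L1,L2,L3,L4,L5] — begin 0,0,0
after L1 α=3/5: [39, 504/5, 129]
after L2 α=1/7: [428/7, 3854/35, 828/7]
after L3 α=4/7: [2740/49, 38302/245, 5228/49]
after L4 α=4/7: [10376/343, 260926/1715, 49004/343]
after L5 α=1/2: [97841/686, 615931/3430, 39594/343]
→ [143, 180, 115]

at x=2,y=3 over L1,L2,L3,L4,L7:
after L1 α=1/2: [63/2, 124, 241/2]
after L2 α=1/2: [121/4, 149/2, 359/4]
after L3 α=1/3: [183/2, 241/3, 749/6]
after L4 α=1/3: [284/3, 1019/9, 1448/9]
after L7 α=5/7: [604/3, 2803/63, 8746/63]
→ [201, 44, 139]

query (1,2) [L1,L2,L3,L4,L7] — begin 0,0,0
after L1 α=5/6: [815/6, 785/6, 355/3]
after L2 α=1/2: [2267/12, 995/12, 206/3]
after L3 α=1/4: [2647/16, 1411/16, 397/4]
after L4 α=3/4: [13783/64, 3907/64, 2713/16]
after L7 α=1/3: [19831/96, 2849/32, 4433/24]
→ [207, 89, 185]


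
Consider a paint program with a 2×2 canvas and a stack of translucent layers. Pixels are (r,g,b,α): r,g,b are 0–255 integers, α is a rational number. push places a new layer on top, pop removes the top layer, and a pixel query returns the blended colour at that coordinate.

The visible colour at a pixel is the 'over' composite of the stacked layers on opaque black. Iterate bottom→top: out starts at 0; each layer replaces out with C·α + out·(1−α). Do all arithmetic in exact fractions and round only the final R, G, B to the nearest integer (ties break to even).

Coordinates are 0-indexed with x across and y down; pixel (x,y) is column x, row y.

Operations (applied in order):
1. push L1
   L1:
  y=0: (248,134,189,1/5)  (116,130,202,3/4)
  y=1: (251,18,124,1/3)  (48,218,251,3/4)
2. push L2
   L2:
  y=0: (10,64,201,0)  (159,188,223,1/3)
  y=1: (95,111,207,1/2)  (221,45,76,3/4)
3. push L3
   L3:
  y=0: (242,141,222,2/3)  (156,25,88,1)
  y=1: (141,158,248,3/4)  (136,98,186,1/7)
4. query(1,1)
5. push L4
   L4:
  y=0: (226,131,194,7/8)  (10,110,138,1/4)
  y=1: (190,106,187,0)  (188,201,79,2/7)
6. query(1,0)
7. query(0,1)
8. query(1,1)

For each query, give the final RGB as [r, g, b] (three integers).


at x=1,y=1 over L1,L2,L3:
+L1 (α=3/4) → [36, 327/2, 753/4]
+L2 (α=3/4) → [699/4, 597/8, 1665/16]
+L3 (α=1/7) → [2369/14, 2183/28, 6483/56]
rounded: [169, 78, 116]

at x=1,y=0 over L1,L2,L3,L4:
+L1 (α=3/4) → [87, 195/2, 303/2]
+L2 (α=1/3) → [111, 383/3, 526/3]
+L3 (α=1) → [156, 25, 88]
+L4 (α=1/4) → [239/2, 185/4, 201/2]
→ [120, 46, 100]

query (0,1) [L1,L2,L3,L4] — begin 0,0,0
after L1 α=1/3: [251/3, 6, 124/3]
after L2 α=1/2: [268/3, 117/2, 745/6]
after L3 α=3/4: [1537/12, 1065/8, 5209/24]
after L4 α=0: [1537/12, 1065/8, 5209/24]
rounded: [128, 133, 217]

query (1,1) [L1,L2,L3,L4] — begin 0,0,0
L1 α=3/4: [36, 327/2, 753/4]
L2 α=3/4: [699/4, 597/8, 1665/16]
L3 α=1/7: [2369/14, 2183/28, 6483/56]
L4 α=2/7: [17109/98, 22171/196, 41263/392]
= [175, 113, 105]


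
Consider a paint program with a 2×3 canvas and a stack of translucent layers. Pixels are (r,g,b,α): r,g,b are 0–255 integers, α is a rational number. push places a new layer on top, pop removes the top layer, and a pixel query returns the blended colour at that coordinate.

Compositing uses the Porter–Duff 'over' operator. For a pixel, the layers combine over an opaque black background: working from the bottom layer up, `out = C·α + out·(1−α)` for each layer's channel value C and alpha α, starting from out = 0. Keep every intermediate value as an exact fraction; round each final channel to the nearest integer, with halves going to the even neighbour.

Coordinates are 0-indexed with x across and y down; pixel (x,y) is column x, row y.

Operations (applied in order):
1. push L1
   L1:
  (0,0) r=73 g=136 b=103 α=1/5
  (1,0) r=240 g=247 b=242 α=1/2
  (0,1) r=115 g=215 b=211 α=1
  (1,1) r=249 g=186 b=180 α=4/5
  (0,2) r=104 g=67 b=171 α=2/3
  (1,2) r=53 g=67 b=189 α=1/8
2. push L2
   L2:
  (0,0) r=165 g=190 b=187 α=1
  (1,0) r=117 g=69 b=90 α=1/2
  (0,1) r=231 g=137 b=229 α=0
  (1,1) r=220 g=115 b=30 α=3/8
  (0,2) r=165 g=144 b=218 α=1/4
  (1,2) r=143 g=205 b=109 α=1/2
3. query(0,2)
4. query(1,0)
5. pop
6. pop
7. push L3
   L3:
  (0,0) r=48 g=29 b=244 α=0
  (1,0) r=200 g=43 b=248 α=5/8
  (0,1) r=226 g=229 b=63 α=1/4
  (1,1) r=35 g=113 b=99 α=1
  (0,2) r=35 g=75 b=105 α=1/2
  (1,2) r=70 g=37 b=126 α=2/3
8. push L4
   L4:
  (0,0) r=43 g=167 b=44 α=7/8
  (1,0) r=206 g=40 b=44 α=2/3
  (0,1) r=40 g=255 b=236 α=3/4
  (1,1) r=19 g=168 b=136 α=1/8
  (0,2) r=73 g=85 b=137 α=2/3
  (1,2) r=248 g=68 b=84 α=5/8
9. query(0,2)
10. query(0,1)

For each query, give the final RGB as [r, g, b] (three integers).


query (0,2) [L1,L2] — begin 0,0,0
+L1 (α=2/3) → [208/3, 134/3, 114]
+L2 (α=1/4) → [373/4, 139/2, 140]
→ [93, 70, 140]

query (1,0) [L1,L2] — begin 0,0,0
L1 α=1/2: [120, 247/2, 121]
L2 α=1/2: [237/2, 385/4, 211/2]
→ [118, 96, 106]

query (0,2) [L3,L4] — begin 0,0,0
after L3 α=1/2: [35/2, 75/2, 105/2]
after L4 α=2/3: [109/2, 415/6, 653/6]
→ [54, 69, 109]

(0,1) stack=L3,L4; from [0,0,0]:
+L3 (α=1/4) → [113/2, 229/4, 63/4]
+L4 (α=3/4) → [353/8, 3289/16, 2895/16]
→ [44, 206, 181]


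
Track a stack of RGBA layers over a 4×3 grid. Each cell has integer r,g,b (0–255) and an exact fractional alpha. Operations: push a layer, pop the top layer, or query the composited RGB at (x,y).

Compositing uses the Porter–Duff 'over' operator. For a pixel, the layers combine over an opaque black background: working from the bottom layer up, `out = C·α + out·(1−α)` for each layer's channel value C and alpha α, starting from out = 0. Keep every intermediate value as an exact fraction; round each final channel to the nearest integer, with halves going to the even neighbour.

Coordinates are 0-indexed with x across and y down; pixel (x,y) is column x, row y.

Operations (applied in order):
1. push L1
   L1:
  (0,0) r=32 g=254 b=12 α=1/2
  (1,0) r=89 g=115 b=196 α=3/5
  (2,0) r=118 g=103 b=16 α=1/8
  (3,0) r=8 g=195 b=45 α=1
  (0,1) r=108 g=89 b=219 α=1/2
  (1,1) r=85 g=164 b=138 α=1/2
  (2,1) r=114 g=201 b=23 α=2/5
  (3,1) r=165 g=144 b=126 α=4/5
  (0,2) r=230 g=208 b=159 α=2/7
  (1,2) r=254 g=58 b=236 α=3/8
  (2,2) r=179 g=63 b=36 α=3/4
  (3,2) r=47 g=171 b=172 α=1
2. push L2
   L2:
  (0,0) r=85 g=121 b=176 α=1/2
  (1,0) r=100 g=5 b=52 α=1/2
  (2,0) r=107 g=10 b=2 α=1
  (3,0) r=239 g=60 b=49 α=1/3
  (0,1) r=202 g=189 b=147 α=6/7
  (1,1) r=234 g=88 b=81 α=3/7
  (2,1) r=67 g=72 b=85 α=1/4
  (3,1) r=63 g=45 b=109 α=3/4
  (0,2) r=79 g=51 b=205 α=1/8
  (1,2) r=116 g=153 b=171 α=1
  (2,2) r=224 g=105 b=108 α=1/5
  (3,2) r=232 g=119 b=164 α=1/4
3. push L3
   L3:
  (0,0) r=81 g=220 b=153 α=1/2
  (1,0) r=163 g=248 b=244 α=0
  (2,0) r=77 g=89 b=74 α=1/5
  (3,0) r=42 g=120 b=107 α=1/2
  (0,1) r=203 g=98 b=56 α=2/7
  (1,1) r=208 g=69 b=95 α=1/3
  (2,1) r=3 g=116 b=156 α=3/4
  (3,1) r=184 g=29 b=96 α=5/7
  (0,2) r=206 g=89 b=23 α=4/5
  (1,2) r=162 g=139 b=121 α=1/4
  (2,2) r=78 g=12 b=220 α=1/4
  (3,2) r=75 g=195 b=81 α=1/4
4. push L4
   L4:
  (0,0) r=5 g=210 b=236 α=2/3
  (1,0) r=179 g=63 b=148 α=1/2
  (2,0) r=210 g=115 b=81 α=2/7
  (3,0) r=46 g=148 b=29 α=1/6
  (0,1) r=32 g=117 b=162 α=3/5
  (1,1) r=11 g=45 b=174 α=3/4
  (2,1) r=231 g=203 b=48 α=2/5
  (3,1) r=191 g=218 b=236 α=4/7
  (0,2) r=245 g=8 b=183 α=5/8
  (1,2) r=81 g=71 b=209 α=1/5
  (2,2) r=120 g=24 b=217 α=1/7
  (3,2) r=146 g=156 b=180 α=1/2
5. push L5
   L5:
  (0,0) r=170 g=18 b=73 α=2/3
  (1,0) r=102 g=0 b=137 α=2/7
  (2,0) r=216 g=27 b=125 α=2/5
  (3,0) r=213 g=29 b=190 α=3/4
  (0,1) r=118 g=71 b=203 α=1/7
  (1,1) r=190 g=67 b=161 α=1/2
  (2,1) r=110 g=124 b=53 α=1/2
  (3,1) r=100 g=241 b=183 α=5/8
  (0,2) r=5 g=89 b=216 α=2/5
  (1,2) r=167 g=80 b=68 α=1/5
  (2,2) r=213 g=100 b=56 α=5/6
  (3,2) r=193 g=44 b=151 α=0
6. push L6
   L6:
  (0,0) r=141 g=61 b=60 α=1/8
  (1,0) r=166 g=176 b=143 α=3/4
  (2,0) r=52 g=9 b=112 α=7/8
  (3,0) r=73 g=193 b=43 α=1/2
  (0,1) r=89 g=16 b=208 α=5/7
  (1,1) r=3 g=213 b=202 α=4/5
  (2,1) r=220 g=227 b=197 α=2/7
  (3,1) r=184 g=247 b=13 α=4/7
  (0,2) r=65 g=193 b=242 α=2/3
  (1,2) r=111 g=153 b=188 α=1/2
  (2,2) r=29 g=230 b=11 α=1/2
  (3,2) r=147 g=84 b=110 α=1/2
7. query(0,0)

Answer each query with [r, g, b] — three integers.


(0,0) stack=L1,L2,L3,L4,L5,L6; from [0,0,0]:
after L1 α=1/2: [16, 127, 6]
after L2 α=1/2: [101/2, 124, 91]
after L3 α=1/2: [263/4, 172, 122]
after L4 α=2/3: [101/4, 592/3, 198]
after L5 α=2/3: [487/4, 700/9, 344/3]
after L6 α=1/8: [3973/32, 5449/72, 647/6]
rounded: [124, 76, 108]


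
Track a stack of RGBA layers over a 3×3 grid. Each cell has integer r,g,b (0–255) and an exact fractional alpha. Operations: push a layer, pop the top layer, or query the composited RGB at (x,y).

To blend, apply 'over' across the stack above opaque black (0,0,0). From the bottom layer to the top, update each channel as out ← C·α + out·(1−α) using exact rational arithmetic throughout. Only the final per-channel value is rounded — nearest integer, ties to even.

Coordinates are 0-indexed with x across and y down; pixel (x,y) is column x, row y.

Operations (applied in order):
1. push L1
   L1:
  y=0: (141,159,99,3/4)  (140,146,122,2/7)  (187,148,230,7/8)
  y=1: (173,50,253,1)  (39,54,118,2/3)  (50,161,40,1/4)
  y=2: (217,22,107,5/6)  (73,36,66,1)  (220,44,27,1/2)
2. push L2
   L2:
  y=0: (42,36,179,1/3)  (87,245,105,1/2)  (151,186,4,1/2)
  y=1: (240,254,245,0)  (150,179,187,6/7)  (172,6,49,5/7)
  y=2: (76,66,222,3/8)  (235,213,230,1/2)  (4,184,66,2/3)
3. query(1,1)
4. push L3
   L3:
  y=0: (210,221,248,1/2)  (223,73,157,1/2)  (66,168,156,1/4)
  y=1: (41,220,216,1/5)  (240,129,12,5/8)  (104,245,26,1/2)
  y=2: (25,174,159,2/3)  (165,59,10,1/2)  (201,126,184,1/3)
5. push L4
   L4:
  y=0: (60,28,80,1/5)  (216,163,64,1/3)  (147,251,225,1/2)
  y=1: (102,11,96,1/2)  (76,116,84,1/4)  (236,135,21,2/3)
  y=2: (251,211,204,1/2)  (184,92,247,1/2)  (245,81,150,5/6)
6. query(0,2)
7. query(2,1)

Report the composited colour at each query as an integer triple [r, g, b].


query (1,1) [L1,L2] — begin 0,0,0
+L1 (α=2/3) → [26, 36, 236/3]
+L2 (α=6/7) → [926/7, 1110/7, 3602/21]
= [132, 159, 172]

query (0,2) [L1,L2,L3,L4] — begin 0,0,0
+L1 (α=5/6) → [1085/6, 55/3, 535/6]
+L2 (α=3/8) → [6793/48, 869/24, 6671/48]
+L3 (α=2/3) → [9193/144, 9221/72, 21935/144]
+L4 (α=1/2) → [45337/288, 24413/144, 51311/288]
→ [157, 170, 178]

query (2,1) [L1,L2,L3,L4] — begin 0,0,0
+L1 (α=1/4) → [25/2, 161/4, 10]
+L2 (α=5/7) → [885/7, 221/14, 265/7]
+L3 (α=1/2) → [1613/14, 3651/28, 447/14]
+L4 (α=2/3) → [8221/42, 3737/28, 345/14]
→ [196, 133, 25]
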